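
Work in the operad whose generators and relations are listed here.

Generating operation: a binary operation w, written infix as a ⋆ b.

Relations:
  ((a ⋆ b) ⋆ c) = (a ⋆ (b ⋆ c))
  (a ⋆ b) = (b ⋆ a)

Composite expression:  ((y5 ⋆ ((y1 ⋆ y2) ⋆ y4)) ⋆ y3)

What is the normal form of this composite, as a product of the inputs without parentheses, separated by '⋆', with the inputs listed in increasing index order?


y1 ⋆ y2 ⋆ y3 ⋆ y4 ⋆ y5

With w associative and commutative, the y-input set is all that matters.
(y1 ⋆ y2) spells out as y1 ⋆ y2
((y1 ⋆ y2) ⋆ y4) spells out as y1 ⋆ y2 ⋆ y4
(y5 ⋆ ((y1 ⋆ y2) ⋆ y4)) spells out as y5 ⋆ y1 ⋆ y2 ⋆ y4
((y5 ⋆ ((y1 ⋆ y2) ⋆ y4)) ⋆ y3) spells out as y5 ⋆ y1 ⋆ y2 ⋆ y4 ⋆ y3
the factors in increasing index order: y1 ⋆ y2 ⋆ y3 ⋆ y4 ⋆ y5


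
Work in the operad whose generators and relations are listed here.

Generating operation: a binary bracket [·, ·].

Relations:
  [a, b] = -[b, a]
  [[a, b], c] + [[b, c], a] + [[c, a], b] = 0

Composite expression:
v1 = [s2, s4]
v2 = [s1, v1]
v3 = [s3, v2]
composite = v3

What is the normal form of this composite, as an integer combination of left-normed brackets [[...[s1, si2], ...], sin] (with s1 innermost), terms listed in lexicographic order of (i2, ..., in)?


-[[[s1, s2], s4], s3] + [[[s1, s4], s2], s3]

Expand each bracket as ab - ba; the s1-initial words give the coefficients.
Composite bracket: [s3, [s1, [s2, s4]]]
Each bracket splits as ab - ba, giving 8 signed words (2^3 = 8).
Collect the words opening with s1:
  the word s1s2s4s3 carries sign -1 and contributes -[[[s1, s2], s4], s3]
  the word s1s4s2s3 carries sign +1 and contributes +[[[s1, s4], s2], s3]


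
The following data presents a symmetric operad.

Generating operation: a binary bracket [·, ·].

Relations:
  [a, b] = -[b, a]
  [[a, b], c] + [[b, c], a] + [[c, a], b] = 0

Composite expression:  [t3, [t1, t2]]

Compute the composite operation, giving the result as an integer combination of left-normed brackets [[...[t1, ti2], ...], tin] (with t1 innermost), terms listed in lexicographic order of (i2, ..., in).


-[[t1, t2], t3]

Skip Jacobi rewriting: expand, keep t1-initial words, read off terms.
Composite bracket: [t3, [t1, t2]]
Applying ab - ba throughout gives 4 signed words (2^2 = 4).
Words beginning with t1 determine it all:
  t1t2t3 (sign -1) contributes -[[t1, t2], t3]


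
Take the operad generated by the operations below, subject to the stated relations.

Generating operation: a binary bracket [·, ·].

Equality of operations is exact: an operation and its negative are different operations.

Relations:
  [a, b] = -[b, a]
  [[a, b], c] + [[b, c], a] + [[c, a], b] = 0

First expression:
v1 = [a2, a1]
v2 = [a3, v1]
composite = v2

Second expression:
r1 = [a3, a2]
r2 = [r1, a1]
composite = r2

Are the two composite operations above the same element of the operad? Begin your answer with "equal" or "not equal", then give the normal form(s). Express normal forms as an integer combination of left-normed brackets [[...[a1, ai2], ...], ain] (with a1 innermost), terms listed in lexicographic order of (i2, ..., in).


not equal; first: [[a1, a2], a3]; second: [[a1, a2], a3] - [[a1, a3], a2]

The first expression, normalized: [[a1, a2], a3]
The second expression, normalized: [[a1, a2], a3] - [[a1, a3], a2]
They disagree, so not equal.


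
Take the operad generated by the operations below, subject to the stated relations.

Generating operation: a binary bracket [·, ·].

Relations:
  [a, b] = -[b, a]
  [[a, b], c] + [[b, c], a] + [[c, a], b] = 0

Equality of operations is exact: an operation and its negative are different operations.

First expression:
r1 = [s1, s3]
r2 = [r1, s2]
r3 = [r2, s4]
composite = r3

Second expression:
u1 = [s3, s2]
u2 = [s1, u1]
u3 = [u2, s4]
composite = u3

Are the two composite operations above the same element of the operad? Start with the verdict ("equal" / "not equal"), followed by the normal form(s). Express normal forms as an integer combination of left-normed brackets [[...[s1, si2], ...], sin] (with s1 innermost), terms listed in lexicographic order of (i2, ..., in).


Reducing the first expression gives [[[s1, s3], s2], s4]
Reducing the second expression gives -[[[s1, s2], s3], s4] + [[[s1, s3], s2], s4]
The forms do not match — not equal.

not equal: they reduce to [[[s1, s3], s2], s4] and -[[[s1, s2], s3], s4] + [[[s1, s3], s2], s4]


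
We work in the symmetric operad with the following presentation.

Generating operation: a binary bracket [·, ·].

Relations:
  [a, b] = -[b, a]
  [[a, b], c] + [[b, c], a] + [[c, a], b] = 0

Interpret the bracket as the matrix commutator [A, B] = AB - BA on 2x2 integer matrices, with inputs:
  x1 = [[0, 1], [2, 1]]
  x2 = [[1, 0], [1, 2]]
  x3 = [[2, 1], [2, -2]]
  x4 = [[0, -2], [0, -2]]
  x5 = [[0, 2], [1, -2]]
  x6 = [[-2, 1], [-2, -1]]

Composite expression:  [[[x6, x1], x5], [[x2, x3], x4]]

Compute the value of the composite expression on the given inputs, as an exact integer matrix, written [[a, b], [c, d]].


[x6, x1] = [[4, 0], [4, -4]]
[[x6, x1], x5] = [[-8, 16], [0, 8]]
[x2, x3] = [[-1, -1], [6, 1]]
[[x2, x3], x4] = [[12, 6], [12, -12]]
[[[x6, x1], x5], [[x2, x3], x4]] = [[192, -480], [192, -192]]

[[192, -480], [192, -192]]


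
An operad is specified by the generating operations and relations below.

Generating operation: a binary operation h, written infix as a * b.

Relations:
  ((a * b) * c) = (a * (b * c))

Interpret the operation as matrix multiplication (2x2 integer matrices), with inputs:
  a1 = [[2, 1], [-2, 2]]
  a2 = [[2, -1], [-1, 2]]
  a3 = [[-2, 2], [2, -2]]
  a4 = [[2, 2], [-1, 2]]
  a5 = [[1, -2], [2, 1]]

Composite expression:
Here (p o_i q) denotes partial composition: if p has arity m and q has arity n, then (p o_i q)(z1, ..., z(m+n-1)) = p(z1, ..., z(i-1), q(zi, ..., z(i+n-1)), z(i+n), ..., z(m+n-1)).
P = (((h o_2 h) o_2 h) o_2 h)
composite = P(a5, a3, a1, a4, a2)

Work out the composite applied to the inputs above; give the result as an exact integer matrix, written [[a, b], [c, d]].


(a3 * a1) = [[-8, 2], [8, -2]]
((a3 * a1) * a4) = [[-18, -12], [18, 12]]
(((a3 * a1) * a4) * a2) = [[-24, -6], [24, 6]]
(a5 * (((a3 * a1) * a4) * a2)) = [[-72, -18], [-24, -6]]

[[-72, -18], [-24, -6]]


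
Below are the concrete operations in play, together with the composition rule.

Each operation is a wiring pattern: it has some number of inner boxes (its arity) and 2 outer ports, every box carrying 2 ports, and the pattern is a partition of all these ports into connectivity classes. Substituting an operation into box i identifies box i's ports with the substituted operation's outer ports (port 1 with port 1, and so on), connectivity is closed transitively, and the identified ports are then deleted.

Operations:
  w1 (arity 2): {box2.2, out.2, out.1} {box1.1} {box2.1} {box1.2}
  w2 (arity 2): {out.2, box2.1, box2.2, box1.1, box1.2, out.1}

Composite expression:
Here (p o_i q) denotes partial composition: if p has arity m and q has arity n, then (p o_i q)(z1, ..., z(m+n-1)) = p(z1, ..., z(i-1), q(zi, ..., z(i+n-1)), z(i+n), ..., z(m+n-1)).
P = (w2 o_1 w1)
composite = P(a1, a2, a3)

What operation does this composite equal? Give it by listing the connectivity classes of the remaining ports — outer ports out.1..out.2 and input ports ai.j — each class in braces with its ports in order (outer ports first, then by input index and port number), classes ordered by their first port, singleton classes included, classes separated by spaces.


Treat the ports identified at w2 as solder joints: merge, then drop.
the subtree at w1 composes to {out.1, out.2, a2.2} {a1.1} {a1.2} {a2.1} on (a1, a2); out.j = own outer ports
the subtree at w2 composes to {out.1, out.2, a2.2, a3.1, a3.2} {a1.1} {a1.2} {a2.1} on (a1, a2, a3); out.j = own outer ports

{out.1, out.2, a2.2, a3.1, a3.2} {a1.1} {a1.2} {a2.1}


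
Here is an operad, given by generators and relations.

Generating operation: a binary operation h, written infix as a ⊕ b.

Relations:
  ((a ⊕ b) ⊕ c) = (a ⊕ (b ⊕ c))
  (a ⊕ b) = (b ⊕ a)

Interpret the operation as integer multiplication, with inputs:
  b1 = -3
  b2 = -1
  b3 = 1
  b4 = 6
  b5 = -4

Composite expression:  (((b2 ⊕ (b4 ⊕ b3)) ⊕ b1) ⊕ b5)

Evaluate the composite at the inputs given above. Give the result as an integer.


-72

(b4 ⊕ b3) = 6
(b2 ⊕ (b4 ⊕ b3)) = -6
((b2 ⊕ (b4 ⊕ b3)) ⊕ b1) = 18
(((b2 ⊕ (b4 ⊕ b3)) ⊕ b1) ⊕ b5) = -72


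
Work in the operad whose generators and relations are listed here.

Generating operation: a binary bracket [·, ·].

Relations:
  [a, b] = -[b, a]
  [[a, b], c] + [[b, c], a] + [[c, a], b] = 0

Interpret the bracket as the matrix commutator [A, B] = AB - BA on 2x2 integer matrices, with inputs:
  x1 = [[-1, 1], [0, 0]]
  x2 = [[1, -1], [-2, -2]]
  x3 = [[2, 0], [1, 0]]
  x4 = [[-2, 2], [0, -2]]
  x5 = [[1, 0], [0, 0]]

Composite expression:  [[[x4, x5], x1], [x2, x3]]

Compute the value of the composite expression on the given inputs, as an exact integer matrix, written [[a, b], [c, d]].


[[14, -4], [0, -14]]

[x4, x5] = [[0, -2], [0, 0]]
[[x4, x5], x1] = [[0, -2], [0, 0]]
[x2, x3] = [[-1, 2], [-7, 1]]
[[[x4, x5], x1], [x2, x3]] = [[14, -4], [0, -14]]


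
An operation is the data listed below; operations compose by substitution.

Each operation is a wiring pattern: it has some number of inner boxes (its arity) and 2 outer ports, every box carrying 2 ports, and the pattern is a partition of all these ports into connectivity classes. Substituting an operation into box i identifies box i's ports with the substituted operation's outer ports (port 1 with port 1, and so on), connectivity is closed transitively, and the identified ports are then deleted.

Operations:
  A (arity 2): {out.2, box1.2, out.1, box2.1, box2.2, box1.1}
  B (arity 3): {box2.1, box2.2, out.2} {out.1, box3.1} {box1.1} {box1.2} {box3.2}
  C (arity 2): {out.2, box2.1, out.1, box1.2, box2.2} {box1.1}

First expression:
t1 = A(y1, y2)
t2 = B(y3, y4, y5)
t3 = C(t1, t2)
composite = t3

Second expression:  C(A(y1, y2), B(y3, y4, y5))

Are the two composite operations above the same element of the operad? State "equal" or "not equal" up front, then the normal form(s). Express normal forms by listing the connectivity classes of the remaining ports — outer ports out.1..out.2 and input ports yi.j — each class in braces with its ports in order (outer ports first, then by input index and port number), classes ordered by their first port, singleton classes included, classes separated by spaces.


Reducing the first expression gives {out.1, out.2, y1.1, y1.2, y2.1, y2.2, y4.1, y4.2, y5.1} {y3.1} {y3.2} {y5.2}
Reducing the second expression gives {out.1, out.2, y1.1, y1.2, y2.1, y2.2, y4.1, y4.2, y5.1} {y3.1} {y3.2} {y5.2}
Both agree, so they are equal.

equal; both compose to {out.1, out.2, y1.1, y1.2, y2.1, y2.2, y4.1, y4.2, y5.1} {y3.1} {y3.2} {y5.2}


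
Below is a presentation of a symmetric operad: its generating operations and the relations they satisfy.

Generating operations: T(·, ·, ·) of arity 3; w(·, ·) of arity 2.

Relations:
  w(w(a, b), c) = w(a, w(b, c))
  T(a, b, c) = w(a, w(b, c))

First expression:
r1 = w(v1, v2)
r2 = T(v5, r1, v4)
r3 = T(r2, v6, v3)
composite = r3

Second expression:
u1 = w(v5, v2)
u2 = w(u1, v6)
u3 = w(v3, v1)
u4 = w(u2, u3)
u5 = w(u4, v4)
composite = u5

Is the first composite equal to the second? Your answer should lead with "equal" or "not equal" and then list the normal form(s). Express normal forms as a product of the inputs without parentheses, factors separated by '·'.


not equal; first: v5 · v1 · v2 · v4 · v6 · v3; second: v5 · v2 · v6 · v3 · v1 · v4


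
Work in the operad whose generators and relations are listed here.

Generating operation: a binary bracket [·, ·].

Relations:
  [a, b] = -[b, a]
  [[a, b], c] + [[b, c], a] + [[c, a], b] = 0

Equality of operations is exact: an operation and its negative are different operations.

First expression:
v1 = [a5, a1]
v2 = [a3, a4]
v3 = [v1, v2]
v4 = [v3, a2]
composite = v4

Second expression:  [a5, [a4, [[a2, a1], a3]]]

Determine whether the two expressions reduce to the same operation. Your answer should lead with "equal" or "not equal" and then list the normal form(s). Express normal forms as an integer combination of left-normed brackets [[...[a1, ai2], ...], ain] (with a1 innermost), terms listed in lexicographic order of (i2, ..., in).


not equal: they reduce to -[[[[a1, a5], a3], a4], a2] + [[[[a1, a5], a4], a3], a2] and -[[[[a1, a2], a3], a4], a5]


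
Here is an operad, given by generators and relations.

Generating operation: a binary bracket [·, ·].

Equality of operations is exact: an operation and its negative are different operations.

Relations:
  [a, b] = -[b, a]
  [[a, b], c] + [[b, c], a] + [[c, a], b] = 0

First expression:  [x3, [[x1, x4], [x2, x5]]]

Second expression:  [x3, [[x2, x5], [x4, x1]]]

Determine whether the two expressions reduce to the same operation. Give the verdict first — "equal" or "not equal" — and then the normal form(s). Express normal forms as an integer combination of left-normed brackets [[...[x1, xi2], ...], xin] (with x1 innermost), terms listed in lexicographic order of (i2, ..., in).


equal: each reduces to -[[[[x1, x4], x2], x5], x3] + [[[[x1, x4], x5], x2], x3]

Normal form of the first expression: -[[[[x1, x4], x2], x5], x3] + [[[[x1, x4], x5], x2], x3]
Normal form of the second expression: -[[[[x1, x4], x2], x5], x3] + [[[[x1, x4], x5], x2], x3]
The normal forms match — equal.


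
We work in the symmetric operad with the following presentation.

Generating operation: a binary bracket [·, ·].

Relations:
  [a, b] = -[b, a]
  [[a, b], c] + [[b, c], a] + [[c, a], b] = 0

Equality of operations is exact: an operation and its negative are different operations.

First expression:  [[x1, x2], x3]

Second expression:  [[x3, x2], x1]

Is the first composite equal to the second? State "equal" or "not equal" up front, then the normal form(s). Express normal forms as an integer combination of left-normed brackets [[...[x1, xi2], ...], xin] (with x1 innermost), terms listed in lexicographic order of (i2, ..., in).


not equal — first [[x1, x2], x3], second [[x1, x2], x3] - [[x1, x3], x2]

The first expression, normalized: [[x1, x2], x3]
The second expression, normalized: [[x1, x2], x3] - [[x1, x3], x2]
Different reductions; not equal.


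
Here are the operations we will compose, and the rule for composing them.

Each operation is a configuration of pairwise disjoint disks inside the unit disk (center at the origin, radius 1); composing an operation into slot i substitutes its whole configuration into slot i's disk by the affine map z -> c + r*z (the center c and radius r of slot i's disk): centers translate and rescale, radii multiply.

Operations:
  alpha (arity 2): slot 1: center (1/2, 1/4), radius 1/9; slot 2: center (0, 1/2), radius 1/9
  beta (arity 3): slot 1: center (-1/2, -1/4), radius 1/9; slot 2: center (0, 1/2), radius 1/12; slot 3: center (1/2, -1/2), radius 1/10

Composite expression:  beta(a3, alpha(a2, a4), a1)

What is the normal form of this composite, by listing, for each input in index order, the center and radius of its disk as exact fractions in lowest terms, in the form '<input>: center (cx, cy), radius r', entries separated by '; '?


a1: center (1/2, -1/2), radius 1/10; a2: center (1/24, 25/48), radius 1/108; a3: center (-1/2, -1/4), radius 1/9; a4: center (0, 13/24), radius 1/108

Below beta, radii multiply path by path; the a-disk centers shift.
tracing a3 down its 1-map path: center (-1/2, -1/4), radius 1/9
tracing a2 down its 2-map path: center (1/24, 25/48), radius 1/108
tracing a4 down its 2-map path: center (0, 13/24), radius 1/108
tracing a1 down its 1-map path: center (1/2, -1/2), radius 1/10


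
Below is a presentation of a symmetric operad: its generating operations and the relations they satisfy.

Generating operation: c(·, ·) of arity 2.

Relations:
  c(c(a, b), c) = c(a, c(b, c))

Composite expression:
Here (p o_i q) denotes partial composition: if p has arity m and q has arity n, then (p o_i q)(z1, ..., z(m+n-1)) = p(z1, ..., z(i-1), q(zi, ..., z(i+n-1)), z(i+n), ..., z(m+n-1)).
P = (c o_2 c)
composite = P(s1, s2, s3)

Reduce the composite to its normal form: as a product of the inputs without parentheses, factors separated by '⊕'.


s1 ⊕ s2 ⊕ s3

All parenthesizations of c agree; list the s-inputs left to right.
c(s2, s3) reduces to s2 ⊕ s3
c(s1, c(s2, s3)) reduces to s1 ⊕ s2 ⊕ s3


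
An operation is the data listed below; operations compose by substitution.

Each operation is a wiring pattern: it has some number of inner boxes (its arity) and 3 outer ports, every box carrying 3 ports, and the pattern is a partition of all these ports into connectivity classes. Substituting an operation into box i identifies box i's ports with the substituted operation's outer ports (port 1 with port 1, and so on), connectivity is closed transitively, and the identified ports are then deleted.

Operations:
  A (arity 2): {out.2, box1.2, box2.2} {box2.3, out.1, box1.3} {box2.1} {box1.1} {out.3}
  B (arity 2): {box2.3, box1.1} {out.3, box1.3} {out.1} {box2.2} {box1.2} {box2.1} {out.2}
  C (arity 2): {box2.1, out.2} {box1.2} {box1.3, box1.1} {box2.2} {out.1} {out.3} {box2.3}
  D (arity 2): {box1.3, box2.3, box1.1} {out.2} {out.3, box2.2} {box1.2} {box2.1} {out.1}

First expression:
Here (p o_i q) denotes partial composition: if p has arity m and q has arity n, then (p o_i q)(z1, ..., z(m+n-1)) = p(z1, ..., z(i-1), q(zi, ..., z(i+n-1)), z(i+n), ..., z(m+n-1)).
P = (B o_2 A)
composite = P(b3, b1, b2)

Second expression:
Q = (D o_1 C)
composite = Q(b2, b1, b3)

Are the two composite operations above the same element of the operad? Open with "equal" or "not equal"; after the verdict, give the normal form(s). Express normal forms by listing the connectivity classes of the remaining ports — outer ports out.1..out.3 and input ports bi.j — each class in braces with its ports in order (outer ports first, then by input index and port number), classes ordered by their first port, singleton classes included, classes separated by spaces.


The first expression reduces to {out.1} {out.2} {out.3, b3.3} {b1.1} {b1.2, b2.2} {b1.3, b2.3} {b2.1} {b3.1} {b3.2}
The second expression reduces to {out.1} {out.2} {out.3, b3.2} {b1.1} {b1.2} {b1.3} {b2.1, b2.3} {b2.2} {b3.1} {b3.3}
They disagree, so not equal.

not equal: they reduce to {out.1} {out.2} {out.3, b3.3} {b1.1} {b1.2, b2.2} {b1.3, b2.3} {b2.1} {b3.1} {b3.2} and {out.1} {out.2} {out.3, b3.2} {b1.1} {b1.2} {b1.3} {b2.1, b2.3} {b2.2} {b3.1} {b3.3}


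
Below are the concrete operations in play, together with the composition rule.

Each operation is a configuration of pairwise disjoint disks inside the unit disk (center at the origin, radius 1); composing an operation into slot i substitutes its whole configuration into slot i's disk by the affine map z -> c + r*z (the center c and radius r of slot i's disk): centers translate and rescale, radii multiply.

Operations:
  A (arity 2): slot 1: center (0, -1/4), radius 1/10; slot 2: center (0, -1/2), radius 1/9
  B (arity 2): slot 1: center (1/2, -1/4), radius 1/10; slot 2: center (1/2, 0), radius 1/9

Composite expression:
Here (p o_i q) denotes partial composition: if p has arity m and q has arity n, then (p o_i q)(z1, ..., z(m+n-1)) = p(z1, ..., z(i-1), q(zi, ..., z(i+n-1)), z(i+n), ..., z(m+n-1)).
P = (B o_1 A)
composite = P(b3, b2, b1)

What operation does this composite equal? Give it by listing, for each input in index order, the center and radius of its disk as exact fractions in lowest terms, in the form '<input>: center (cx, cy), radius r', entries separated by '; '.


b1: center (1/2, 0), radius 1/9; b2: center (1/2, -3/10), radius 1/90; b3: center (1/2, -11/40), radius 1/100


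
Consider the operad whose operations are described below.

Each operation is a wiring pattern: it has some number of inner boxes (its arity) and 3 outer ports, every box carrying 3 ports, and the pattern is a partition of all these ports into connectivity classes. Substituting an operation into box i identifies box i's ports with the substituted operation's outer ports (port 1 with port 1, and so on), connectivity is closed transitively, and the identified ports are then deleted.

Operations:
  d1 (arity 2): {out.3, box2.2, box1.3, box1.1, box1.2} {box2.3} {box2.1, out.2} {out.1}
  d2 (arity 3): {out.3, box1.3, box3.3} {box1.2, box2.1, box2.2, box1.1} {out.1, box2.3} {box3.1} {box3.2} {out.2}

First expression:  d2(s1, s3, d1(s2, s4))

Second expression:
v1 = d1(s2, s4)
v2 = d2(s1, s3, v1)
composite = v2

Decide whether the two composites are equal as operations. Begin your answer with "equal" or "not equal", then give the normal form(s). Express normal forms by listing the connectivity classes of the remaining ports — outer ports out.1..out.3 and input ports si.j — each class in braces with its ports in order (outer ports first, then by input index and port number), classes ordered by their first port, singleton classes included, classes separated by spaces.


The first expression, normalized: {out.1, s3.3} {out.2} {out.3, s1.3, s2.1, s2.2, s2.3, s4.2} {s1.1, s1.2, s3.1, s3.2} {s4.1} {s4.3}
The second expression, normalized: {out.1, s3.3} {out.2} {out.3, s1.3, s2.1, s2.2, s2.3, s4.2} {s1.1, s1.2, s3.1, s3.2} {s4.1} {s4.3}
One common form — equal.

equal; both compose to {out.1, s3.3} {out.2} {out.3, s1.3, s2.1, s2.2, s2.3, s4.2} {s1.1, s1.2, s3.1, s3.2} {s4.1} {s4.3}


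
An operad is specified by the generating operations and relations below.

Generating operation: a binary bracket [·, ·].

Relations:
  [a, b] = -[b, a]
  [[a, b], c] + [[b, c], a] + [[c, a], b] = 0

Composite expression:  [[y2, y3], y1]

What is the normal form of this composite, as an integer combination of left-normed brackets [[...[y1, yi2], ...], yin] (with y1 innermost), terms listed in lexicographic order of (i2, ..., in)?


-[[y1, y2], y3] + [[y1, y3], y2]


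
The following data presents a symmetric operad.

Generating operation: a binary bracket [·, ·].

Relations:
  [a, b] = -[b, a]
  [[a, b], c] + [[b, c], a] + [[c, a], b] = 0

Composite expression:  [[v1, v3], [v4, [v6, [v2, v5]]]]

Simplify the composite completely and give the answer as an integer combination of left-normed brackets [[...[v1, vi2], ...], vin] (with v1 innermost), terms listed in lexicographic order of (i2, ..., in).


[[[[[v1, v3], v2], v5], v6], v4] - [[[[[v1, v3], v4], v2], v5], v6] + [[[[[v1, v3], v4], v5], v2], v6] + [[[[[v1, v3], v4], v6], v2], v5] - [[[[[v1, v3], v4], v6], v5], v2] - [[[[[v1, v3], v5], v2], v6], v4] - [[[[[v1, v3], v6], v2], v5], v4] + [[[[[v1, v3], v6], v5], v2], v4]

In the tensor algebra, words opening v1 carry the v1-anchored form.
Composite bracket: [[v1, v3], [v4, [v6, [v2, v5]]]]
Full expansion: 32 signed words from ab - ba (2^5 = 32).
Words beginning with v1 determine it all:
  sign of v1v3v2v5v6v4 is +1, so it contributes +[[[[[v1, v3], v2], v5], v6], v4]
  sign of v1v3v4v2v5v6 is -1, so it contributes -[[[[[v1, v3], v4], v2], v5], v6]
  sign of v1v3v4v5v2v6 is +1, so it contributes +[[[[[v1, v3], v4], v5], v2], v6]
  sign of v1v3v4v6v2v5 is +1, so it contributes +[[[[[v1, v3], v4], v6], v2], v5]
  sign of v1v3v4v6v5v2 is -1, so it contributes -[[[[[v1, v3], v4], v6], v5], v2]
  sign of v1v3v5v2v6v4 is -1, so it contributes -[[[[[v1, v3], v5], v2], v6], v4]
  sign of v1v3v6v2v5v4 is -1, so it contributes -[[[[[v1, v3], v6], v2], v5], v4]
  sign of v1v3v6v5v2v4 is +1, so it contributes +[[[[[v1, v3], v6], v5], v2], v4]


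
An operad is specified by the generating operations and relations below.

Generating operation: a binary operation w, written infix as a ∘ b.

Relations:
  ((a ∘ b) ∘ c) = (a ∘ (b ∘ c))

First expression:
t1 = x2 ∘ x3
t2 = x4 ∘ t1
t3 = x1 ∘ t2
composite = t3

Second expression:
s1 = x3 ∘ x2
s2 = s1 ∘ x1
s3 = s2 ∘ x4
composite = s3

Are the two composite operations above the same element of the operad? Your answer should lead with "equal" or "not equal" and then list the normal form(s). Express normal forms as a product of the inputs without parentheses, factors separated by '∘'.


Reducing the first expression gives x1 ∘ x4 ∘ x2 ∘ x3
Reducing the second expression gives x3 ∘ x2 ∘ x1 ∘ x4
Different reductions; not equal.

not equal — first x1 ∘ x4 ∘ x2 ∘ x3, second x3 ∘ x2 ∘ x1 ∘ x4


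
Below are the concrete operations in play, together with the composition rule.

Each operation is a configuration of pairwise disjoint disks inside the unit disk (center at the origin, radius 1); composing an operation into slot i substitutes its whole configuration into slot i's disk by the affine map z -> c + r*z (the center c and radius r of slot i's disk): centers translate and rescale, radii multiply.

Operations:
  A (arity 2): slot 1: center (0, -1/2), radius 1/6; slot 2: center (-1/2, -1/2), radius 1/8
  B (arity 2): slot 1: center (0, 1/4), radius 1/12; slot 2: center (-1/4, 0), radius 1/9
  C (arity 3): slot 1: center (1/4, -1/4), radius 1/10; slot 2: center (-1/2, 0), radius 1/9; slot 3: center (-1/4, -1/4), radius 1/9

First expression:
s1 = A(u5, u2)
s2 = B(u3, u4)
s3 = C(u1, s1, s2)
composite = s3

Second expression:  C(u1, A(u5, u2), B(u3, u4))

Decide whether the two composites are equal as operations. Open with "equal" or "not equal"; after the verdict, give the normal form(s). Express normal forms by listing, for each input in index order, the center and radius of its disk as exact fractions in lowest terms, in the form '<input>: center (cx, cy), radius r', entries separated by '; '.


The first expression, normalized: u1: center (1/4, -1/4), radius 1/10; u2: center (-5/9, -1/18), radius 1/72; u3: center (-1/4, -2/9), radius 1/108; u4: center (-5/18, -1/4), radius 1/81; u5: center (-1/2, -1/18), radius 1/54
The second expression, normalized: u1: center (1/4, -1/4), radius 1/10; u2: center (-5/9, -1/18), radius 1/72; u3: center (-1/4, -2/9), radius 1/108; u4: center (-5/18, -1/4), radius 1/81; u5: center (-1/2, -1/18), radius 1/54
Both agree, so they are equal.

equal; both compose to u1: center (1/4, -1/4), radius 1/10; u2: center (-5/9, -1/18), radius 1/72; u3: center (-1/4, -2/9), radius 1/108; u4: center (-5/18, -1/4), radius 1/81; u5: center (-1/2, -1/18), radius 1/54


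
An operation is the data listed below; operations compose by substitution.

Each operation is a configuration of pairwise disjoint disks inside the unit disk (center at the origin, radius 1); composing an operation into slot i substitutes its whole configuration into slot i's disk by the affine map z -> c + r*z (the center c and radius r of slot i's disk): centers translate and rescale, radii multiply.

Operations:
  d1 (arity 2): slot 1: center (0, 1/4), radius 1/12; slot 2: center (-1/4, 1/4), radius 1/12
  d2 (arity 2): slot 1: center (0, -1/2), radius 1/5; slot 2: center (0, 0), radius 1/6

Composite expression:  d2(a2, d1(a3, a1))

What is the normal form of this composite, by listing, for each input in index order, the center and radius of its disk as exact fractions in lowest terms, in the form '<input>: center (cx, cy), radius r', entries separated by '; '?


Affine substitution under d2: radii multiply and a-centers shift.
a2: after 1 affine step, its disk has center (0, -1/2), radius 1/5
a3: after 2 affine steps, its disk has center (0, 1/24), radius 1/72
a1: after 2 affine steps, its disk has center (-1/24, 1/24), radius 1/72

a1: center (-1/24, 1/24), radius 1/72; a2: center (0, -1/2), radius 1/5; a3: center (0, 1/24), radius 1/72


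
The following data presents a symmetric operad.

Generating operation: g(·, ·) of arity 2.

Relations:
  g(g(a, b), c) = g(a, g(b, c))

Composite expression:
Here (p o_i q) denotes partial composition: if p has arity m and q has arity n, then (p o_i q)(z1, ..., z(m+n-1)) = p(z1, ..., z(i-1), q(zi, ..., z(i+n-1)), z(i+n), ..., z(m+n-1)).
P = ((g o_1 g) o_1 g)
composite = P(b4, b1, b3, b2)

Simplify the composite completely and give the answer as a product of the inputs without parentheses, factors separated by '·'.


Under associativity of g, the answer is the b's in reading order.
g(b4, b1) collapses to b4 · b1
g(g(b4, b1), b3) collapses to b4 · b1 · b3
g(g(g(b4, b1), b3), b2) collapses to b4 · b1 · b3 · b2

b4 · b1 · b3 · b2


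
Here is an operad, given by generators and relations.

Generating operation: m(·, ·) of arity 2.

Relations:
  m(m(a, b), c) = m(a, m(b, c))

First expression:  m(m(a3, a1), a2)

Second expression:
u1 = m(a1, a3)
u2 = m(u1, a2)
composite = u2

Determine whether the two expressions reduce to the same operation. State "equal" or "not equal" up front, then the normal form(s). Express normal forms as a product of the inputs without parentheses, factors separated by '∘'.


not equal: they reduce to a3 ∘ a1 ∘ a2 and a1 ∘ a3 ∘ a2

Normal form of the first expression: a3 ∘ a1 ∘ a2
Normal form of the second expression: a1 ∘ a3 ∘ a2
The normal forms differ: not equal.


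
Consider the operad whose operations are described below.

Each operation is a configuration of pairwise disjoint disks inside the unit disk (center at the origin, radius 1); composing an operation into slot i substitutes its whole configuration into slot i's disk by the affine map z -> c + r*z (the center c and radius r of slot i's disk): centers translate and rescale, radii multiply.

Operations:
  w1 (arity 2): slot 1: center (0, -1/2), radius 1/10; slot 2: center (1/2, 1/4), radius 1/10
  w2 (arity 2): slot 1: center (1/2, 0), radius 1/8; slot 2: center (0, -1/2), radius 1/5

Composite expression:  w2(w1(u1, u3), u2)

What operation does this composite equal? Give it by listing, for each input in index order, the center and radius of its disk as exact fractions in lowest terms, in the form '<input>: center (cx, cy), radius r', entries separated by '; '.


u1: center (1/2, -1/16), radius 1/80; u2: center (0, -1/2), radius 1/5; u3: center (9/16, 1/32), radius 1/80


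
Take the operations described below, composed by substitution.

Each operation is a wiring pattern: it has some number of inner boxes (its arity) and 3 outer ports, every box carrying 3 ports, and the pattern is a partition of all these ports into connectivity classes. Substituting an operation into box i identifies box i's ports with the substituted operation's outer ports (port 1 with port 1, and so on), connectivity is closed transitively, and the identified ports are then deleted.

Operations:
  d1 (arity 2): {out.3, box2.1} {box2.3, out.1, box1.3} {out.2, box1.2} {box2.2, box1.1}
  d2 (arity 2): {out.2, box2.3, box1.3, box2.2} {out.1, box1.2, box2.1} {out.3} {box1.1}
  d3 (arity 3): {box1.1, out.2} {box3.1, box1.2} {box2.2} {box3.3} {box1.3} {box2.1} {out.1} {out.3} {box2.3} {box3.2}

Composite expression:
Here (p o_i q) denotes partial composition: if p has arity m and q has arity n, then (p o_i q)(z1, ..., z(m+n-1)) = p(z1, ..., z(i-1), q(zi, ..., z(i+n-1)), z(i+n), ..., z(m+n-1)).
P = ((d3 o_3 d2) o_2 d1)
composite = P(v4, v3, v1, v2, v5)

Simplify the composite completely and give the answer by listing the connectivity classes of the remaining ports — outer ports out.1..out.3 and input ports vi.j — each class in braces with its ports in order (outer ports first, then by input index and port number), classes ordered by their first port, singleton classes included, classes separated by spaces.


{out.1} {out.2, v4.1} {out.3} {v1.1} {v1.2, v3.1} {v1.3, v3.3} {v2.1} {v2.2, v4.2, v5.1} {v2.3, v5.2, v5.3} {v3.2} {v4.3}

After gluing at d3, chains via deleted ports link the v-ports.
stage d1: inputs (v3, v1), connectivity {out.1, v1.3, v3.3} {out.2, v3.2} {out.3, v1.1} {v1.2, v3.1}, out.j its boundary
stage d2: inputs (v2, v5), connectivity {out.1, v2.2, v5.1} {out.2, v2.3, v5.2, v5.3} {out.3} {v2.1}, out.j its boundary
stage d3: inputs (v4, v3, v1, v2, v5), connectivity {out.1} {out.2, v4.1} {out.3} {v1.1} {v1.2, v3.1} {v1.3, v3.3} {v2.1} {v2.2, v4.2, v5.1} {v2.3, v5.2, v5.3} {v3.2} {v4.3}, out.j its boundary


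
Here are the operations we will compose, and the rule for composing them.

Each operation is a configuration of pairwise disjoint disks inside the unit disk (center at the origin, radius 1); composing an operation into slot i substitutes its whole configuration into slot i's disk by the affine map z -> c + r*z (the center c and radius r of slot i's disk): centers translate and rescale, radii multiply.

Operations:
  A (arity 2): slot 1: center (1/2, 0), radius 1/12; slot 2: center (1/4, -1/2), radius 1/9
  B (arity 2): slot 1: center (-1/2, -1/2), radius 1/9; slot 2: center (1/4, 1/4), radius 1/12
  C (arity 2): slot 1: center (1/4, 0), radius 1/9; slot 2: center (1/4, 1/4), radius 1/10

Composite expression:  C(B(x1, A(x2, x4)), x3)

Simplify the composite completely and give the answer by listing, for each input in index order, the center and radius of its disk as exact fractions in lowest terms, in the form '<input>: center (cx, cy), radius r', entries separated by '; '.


x1: center (7/36, -1/18), radius 1/81; x2: center (61/216, 1/36), radius 1/1296; x3: center (1/4, 1/4), radius 1/10; x4: center (121/432, 5/216), radius 1/972

Below C, radii multiply path by path; the x-disk centers shift.
tracing x1 down its 2-map path: center (7/36, -1/18), radius 1/81
tracing x2 down its 3-map path: center (61/216, 1/36), radius 1/1296
tracing x4 down its 3-map path: center (121/432, 5/216), radius 1/972
tracing x3 down its 1-map path: center (1/4, 1/4), radius 1/10


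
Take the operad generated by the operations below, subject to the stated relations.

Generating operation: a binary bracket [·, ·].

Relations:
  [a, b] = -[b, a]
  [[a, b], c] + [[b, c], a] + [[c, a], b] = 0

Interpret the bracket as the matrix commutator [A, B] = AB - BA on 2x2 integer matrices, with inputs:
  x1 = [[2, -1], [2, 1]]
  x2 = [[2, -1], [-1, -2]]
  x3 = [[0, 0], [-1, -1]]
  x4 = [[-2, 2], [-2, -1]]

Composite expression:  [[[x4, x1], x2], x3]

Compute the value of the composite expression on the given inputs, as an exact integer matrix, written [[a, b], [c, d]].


[[0, 0], [6, 0]]

[x4, x1] = [[2, -1], [0, -2]]
[[x4, x1], x2] = [[1, 0], [4, -1]]
[[[x4, x1], x2], x3] = [[0, 0], [6, 0]]


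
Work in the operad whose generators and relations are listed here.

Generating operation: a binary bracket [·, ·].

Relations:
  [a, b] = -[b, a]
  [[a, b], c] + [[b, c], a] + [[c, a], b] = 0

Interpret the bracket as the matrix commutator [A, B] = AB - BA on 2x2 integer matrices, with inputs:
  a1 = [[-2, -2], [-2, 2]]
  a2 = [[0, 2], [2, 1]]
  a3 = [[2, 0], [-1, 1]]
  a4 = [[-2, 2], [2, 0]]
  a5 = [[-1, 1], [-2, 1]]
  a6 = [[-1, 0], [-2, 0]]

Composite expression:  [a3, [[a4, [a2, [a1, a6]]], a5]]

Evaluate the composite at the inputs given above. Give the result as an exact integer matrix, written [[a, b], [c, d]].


[[216, 216], [0, -216]]

[a1, a6] = [[4, -2], [-6, -4]]
[a2, [a1, a6]] = [[-8, -14], [10, 8]]
[a4, [a2, [a1, a6]]] = [[48, 60], [-12, -48]]
[[a4, [a2, [a1, a6]]], a5] = [[-108, 216], [216, 108]]
[a3, [[a4, [a2, [a1, a6]]], a5]] = [[216, 216], [0, -216]]


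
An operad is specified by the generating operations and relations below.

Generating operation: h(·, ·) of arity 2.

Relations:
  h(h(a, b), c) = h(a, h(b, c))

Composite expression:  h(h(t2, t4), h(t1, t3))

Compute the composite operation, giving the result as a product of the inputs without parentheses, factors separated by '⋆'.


t2 ⋆ t4 ⋆ t1 ⋆ t3

The h-tree's shape is irrelevant; the t-reading-order decides.
h(t2, t4) spells out as t2 ⋆ t4
h(t1, t3) spells out as t1 ⋆ t3
h(h(t2, t4), h(t1, t3)) spells out as t2 ⋆ t4 ⋆ t1 ⋆ t3


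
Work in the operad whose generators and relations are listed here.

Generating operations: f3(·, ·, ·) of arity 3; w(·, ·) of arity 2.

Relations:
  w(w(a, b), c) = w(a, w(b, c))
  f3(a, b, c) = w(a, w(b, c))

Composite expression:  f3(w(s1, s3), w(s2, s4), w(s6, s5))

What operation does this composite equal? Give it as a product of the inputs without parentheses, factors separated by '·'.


Every regrouping of f3 is equal, so read the s-inputs in written order.
w(s1, s3) collapses to s1 · s3
w(s2, s4) collapses to s2 · s4
w(s6, s5) collapses to s6 · s5
f3(w(s1, s3), w(s2, s4), w(s6, s5)) collapses to s1 · s3 · s2 · s4 · s6 · s5

s1 · s3 · s2 · s4 · s6 · s5


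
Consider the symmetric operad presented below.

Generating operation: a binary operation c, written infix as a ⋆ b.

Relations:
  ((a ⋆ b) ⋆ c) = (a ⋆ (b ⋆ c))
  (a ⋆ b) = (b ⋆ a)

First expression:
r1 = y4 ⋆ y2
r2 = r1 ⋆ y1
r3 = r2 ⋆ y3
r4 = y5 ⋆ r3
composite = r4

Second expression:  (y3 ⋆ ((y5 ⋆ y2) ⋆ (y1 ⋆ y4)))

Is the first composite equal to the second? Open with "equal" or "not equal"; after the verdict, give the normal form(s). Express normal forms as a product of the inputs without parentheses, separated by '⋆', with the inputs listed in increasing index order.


equal: each reduces to y1 ⋆ y2 ⋆ y3 ⋆ y4 ⋆ y5


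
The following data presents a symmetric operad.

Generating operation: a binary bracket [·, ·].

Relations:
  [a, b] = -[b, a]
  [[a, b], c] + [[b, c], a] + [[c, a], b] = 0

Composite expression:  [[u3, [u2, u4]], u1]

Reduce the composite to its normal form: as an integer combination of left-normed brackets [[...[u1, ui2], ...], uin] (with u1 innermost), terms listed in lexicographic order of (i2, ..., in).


[[[u1, u2], u4], u3] - [[[u1, u3], u2], u4] + [[[u1, u3], u4], u2] - [[[u1, u4], u2], u3]

In the tensor algebra, words opening u1 carry the u1-anchored form.
Composite bracket: [[u3, [u2, u4]], u1]
Applying ab - ba throughout gives 8 signed words (2^3 = 8).
Only words starting with u1 matter:
  the word u1u2u4u3 carries sign +1 and contributes +[[[u1, u2], u4], u3]
  the word u1u3u2u4 carries sign -1 and contributes -[[[u1, u3], u2], u4]
  the word u1u3u4u2 carries sign +1 and contributes +[[[u1, u3], u4], u2]
  the word u1u4u2u3 carries sign -1 and contributes -[[[u1, u4], u2], u3]


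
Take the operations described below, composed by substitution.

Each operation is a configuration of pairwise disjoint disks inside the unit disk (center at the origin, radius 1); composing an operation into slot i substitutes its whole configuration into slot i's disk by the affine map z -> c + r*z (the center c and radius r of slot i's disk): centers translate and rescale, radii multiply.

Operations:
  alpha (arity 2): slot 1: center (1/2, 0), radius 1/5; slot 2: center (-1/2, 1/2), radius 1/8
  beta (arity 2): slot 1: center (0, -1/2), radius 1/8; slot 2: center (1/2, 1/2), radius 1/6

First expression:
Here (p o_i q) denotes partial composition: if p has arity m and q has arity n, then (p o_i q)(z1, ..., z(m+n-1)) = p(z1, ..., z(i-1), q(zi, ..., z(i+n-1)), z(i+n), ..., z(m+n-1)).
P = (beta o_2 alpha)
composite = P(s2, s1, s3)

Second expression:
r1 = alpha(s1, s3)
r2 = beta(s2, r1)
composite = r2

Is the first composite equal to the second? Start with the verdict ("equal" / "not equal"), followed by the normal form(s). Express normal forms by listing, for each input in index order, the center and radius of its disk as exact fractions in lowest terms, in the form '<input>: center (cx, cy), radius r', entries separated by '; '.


equal; the common form is s1: center (7/12, 1/2), radius 1/30; s2: center (0, -1/2), radius 1/8; s3: center (5/12, 7/12), radius 1/48

Reducing the first expression gives s1: center (7/12, 1/2), radius 1/30; s2: center (0, -1/2), radius 1/8; s3: center (5/12, 7/12), radius 1/48
Reducing the second expression gives s1: center (7/12, 1/2), radius 1/30; s2: center (0, -1/2), radius 1/8; s3: center (5/12, 7/12), radius 1/48
Both agree, so they are equal.


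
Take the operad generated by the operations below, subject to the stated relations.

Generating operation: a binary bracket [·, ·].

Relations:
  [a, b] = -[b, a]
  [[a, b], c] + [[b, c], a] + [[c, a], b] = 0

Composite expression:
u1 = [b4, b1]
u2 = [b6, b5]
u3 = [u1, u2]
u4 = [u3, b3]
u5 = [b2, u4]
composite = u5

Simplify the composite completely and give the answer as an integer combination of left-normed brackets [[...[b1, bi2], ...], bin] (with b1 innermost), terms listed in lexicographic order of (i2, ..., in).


-[[[[[b1, b4], b5], b6], b3], b2] + [[[[[b1, b4], b6], b5], b3], b2]

Antisymmetry and Jacobi reduce to b1-anchored left-normed brackets.
Composite bracket: [b2, [[[b4, b1], [b6, b5]], b3]]
Under [a, b] = ab - ba we get 32 signed associative words (2^5 = 32).
Keep just the words that open with b1:
  word b1b4b5b6b3b2 has sign -1, contributing -[[[[[b1, b4], b5], b6], b3], b2]
  word b1b4b6b5b3b2 has sign +1, contributing +[[[[[b1, b4], b6], b5], b3], b2]
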